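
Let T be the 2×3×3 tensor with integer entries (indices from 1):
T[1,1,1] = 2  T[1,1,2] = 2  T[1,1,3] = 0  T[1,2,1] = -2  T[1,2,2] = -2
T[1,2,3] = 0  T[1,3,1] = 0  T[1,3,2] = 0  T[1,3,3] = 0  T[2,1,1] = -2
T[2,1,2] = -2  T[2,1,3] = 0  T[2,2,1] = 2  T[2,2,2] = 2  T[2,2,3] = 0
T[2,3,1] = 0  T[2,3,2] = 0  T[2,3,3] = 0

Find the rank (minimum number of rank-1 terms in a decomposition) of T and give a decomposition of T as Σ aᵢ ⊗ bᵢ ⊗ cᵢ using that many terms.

rank(T) = 1

Lower bound: T ≠ 0 (e.g. T[1,1,1] = 2), so rank(T) ≥ 1.
Upper bound: if T = a ⊗ b ⊗ c then every fibre of T is a multiple of the corresponding factor, so read the factors off the fibres through the nonzero entry T[1,1,1] = 2.
The mode-1 fibre T[:,1,1] = [2, -2] gives a = [1, -1] (primitive direction); the mode-2 fibre T[1,:,1] = [2, -2, 0] gives b = [1, -1, 0]; then c[k] = T[1,1,k] / (a[1]·b[1]) = [2, 2, 0] / 1 = [2, 2, 0].
Expanding [1, -1] ⊗ [1, -1, 0] ⊗ [2, 2, 0] reproduces all 18 entries of T, so T = [1, -1] ⊗ [1, -1, 0] ⊗ [2, 2, 0] and rank(T) ≤ 1.
These bounds meet, so rank(T) = 1.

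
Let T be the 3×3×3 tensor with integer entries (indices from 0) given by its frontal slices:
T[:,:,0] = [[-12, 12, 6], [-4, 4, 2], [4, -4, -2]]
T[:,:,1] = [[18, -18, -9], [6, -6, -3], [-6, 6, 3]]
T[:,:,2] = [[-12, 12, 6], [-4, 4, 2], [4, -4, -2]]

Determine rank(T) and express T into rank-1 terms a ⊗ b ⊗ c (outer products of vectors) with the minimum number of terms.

rank(T) = 1

Lower bound: T ≠ 0 (e.g. T[0,0,0] = -12), so rank(T) ≥ 1.
Upper bound: if T = a ⊗ b ⊗ c then every fibre of T is a multiple of the corresponding factor, so read the factors off the fibres through the nonzero entry T[0,0,0] = -12.
The mode-1 fibre T[:,0,0] = [-12, -4, 4] gives a = (3, 1, -1) (primitive direction); the mode-2 fibre T[0,:,0] = [-12, 12, 6] gives b = (2, -2, -1); then c[k] = T[0,0,k] / (a[0]·b[0]) = [-12, 18, -12] / 6 = (-2, 3, -2).
Expanding (3, 1, -1) ⊗ (2, -2, -1) ⊗ (-2, 3, -2) reproduces all 27 entries of T, so T = (3, 1, -1) ⊗ (2, -2, -1) ⊗ (-2, 3, -2) and rank(T) ≤ 1.
These bounds meet, so rank(T) = 1.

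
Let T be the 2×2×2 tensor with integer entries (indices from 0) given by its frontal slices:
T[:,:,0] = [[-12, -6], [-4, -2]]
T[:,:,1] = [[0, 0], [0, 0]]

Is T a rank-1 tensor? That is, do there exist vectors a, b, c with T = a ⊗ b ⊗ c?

The mode-1 fibre T[:,0,0] = [-12, -4] gives a = [3, 1] (primitive direction); the mode-2 fibre T[0,:,0] = [-12, -6] gives b = [2, 1]; then c[k] = T[0,0,k] / (a[0]·b[0]) = [-12, 0] / 6 = [-2, 0].
Expanding [3, 1] ⊗ [2, 1] ⊗ [-2, 0] reproduces all 8 entries of T, so T = [3, 1] ⊗ [2, 1] ⊗ [-2, 0] and rank(T) ≤ 1.
Equivalently every frontal slice T[:,:,k] is c[k] times the rank-1 matrix [3, 1] ⊗ [2, 1]. So T has rank 1 (it is nonzero).

Yes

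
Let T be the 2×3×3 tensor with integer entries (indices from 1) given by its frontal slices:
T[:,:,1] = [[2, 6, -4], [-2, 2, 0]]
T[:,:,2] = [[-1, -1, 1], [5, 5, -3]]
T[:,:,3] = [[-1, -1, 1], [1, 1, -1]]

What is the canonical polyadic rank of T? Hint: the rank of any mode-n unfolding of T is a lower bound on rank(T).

3

Lower bound: the mode-2 unfolding of T (rows indexed by j, columns by (i,k) = (1,1), (1,2), (1,3), (2,1), (2,2), (2,3)) is [[2, -1, -1, -2, 5, 1], [6, -1, -1, 2, 5, 1], [-4, 1, 1, 0, -3, -1]].
There the 3×3 minor on rows j ∈ {1, 2, 3}, columns (i,k) ∈ {(1,1), (1,2), (2,2)} is det [[2, -1, 5], [6, -1, 5], [-4, 1, -3]] = 8 ≠ 0, so this unfolding has rank ≥ 3; CP rank is at least every unfolding rank, so rank(T) ≥ 3. (Unfolding ranks only ever bound the CP rank from below — rank(T) can be strictly larger than all of them — so the matching upper bound has to come from an explicit 3-term decomposition.)
Upper bound: T is a sum of 3 rank-1 terms, T = [0, 1] ⊗ [2, 2, -1] ⊗ [0, 2, 0] + [1, -1] ⊗ [1, 1, -1] ⊗ [2, -1, -1] + [1, 1] ⊗ [0, 2, -1] ⊗ [2, 0, 0] (one valid choice — decompositions are not unique — normalised so each a, b is primitive with positive first nonzero entry; check it by expanding all entries), so rank(T) ≤ 3.
These bounds meet, so rank(T) = 3.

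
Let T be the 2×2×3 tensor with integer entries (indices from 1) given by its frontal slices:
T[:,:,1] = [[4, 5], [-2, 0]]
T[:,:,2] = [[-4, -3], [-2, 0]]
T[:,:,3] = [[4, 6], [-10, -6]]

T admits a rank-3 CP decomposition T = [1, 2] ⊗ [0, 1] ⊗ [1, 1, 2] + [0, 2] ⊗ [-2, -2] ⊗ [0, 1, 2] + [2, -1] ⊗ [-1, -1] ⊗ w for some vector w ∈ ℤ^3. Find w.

w = [-2, 2, -2]

Subtract the known terms from T to get the rank-1 residual R = [2, -1] ⊗ [-1, -1] ⊗ w, so R[i,j,k] = a[i]·b[j]·w[k]. Pick indices with nonzero a[1]·b[1] = (2)·(-1) = -2. Only the fibre through (1,1,·) is needed: R[1,1,:] = T[1,1,:] − Σₗ aₗ[1]bₗ[1]cₗ = [4, -4, 4] − (1)·(0)·[1, 1, 2] − (0)·(-2)·[0, 1, 2] = [4, -4, 4]. Then w[k] = R[1,1,k] / -2 for each k, giving w = [4, -4, 4] / -2 = [-2, 2, -2].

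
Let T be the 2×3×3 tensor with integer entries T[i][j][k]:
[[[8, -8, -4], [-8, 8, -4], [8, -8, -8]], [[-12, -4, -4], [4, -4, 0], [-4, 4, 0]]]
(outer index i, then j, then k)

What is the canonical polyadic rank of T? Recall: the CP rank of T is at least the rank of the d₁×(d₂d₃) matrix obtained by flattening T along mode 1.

Lower bound: the mode-2 unfolding of T (rows indexed by j, columns by (i,k) = (0,0), (0,1), (0,2), (1,0), (1,1), (1,2)) is [[8, -8, -4, -12, -4, -4], [-8, 8, -4, 4, -4, 0], [8, -8, -8, -4, 4, 0]].
There the 3×3 minor on rows j ∈ {0, 1, 2}, columns (i,k) ∈ {(0,0), (0,2), (1,0)} is det [[8, -4, -12], [-8, -4, 4], [8, -8, -4]] = -768 ≠ 0, so this unfolding has rank ≥ 3; CP rank is at least every unfolding rank, so rank(T) ≥ 3. (Unfolding ranks only ever bound the CP rank from below — rank(T) can be strictly larger than all of them — so the matching upper bound has to come from an explicit 3-term decomposition.)
Upper bound: T is a sum of 3 rank-1 terms, T = (0, 1) ⊗ (1, 0, 0) ⊗ (-8, -8, -4) + (1, 0) ⊗ (1, 1, 2) ⊗ (0, 0, -4) + (2, -1) ⊗ (1, -1, 1) ⊗ (4, -4, 0) (written with every a and b primitive with positive leading entry and the scale carried by c; CP decompositions are not unique, and this one is verified by expanding entrywise), so rank(T) ≤ 3.
These bounds meet, so rank(T) = 3.

3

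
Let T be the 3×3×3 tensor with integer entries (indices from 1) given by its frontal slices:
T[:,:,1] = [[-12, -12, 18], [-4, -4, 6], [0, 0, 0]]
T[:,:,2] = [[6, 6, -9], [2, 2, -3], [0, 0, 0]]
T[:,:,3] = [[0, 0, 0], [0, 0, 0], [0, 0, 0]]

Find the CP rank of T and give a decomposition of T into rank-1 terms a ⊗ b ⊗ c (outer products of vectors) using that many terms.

Lower bound: T ≠ 0 (e.g. T[1,1,1] = -12), so rank(T) ≥ 1.
Upper bound: the mode-1 fibre T[:,1,1] = [-12, -4, 0] gives a = [3, 1, 0] (primitive direction); the mode-2 fibre T[1,:,1] = [-12, -12, 18] gives b = [2, 2, -3]; then c[k] = T[1,1,k] / (a[1]·b[1]) = [-12, 6, 0] / 6 = [-2, 1, 0].
Expanding [3, 1, 0] ⊗ [2, 2, -3] ⊗ [-2, 1, 0] reproduces all 27 entries of T, so T = [3, 1, 0] ⊗ [2, 2, -3] ⊗ [-2, 1, 0] and rank(T) ≤ 1.
These bounds meet, so rank(T) = 1.

rank(T) = 1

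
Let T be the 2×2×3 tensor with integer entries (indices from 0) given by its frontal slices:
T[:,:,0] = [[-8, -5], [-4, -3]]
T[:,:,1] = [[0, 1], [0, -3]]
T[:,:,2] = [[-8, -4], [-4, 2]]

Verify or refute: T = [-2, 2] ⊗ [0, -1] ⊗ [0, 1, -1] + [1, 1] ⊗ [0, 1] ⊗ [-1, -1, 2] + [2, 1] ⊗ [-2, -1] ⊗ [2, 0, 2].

Reconstruct entrywise from the claimed factors. For example, T[1,0,1] = 0 and Σₗ aₗ[1]bₗ[0]cₗ[1] = (2)·(0)·(1) + (1)·(0)·(-1) + (1)·(-2)·(0) = 0; checking all 12 entries, every one matches. The claim holds.

Yes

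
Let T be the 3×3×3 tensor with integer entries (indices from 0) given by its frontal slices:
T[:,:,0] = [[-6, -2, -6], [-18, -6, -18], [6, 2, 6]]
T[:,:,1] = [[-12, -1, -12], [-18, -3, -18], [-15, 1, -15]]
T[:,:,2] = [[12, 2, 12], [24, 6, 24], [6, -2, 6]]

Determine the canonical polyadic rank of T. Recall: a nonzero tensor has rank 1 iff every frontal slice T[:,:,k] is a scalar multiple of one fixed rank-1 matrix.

2

Lower bound: the mode-2 unfolding of T (rows indexed by j, columns by (i,k) = (0,0), (0,1), (0,2), (1,0), (1,1), (1,2), (2,0), (2,1), (2,2)) is [[-6, -12, 12, -18, -18, 24, 6, -15, 6], [-2, -1, 2, -6, -3, 6, 2, 1, -2], [-6, -12, 12, -18, -18, 24, 6, -15, 6]].
There the 2×2 minor on rows j ∈ {0, 1}, columns (i,k) ∈ {(0,0), (0,1)} is det [[-6, -12], [-2, -1]] = -18 ≠ 0, so this unfolding has rank ≥ 2; CP rank is at least every unfolding rank, so rank(T) ≥ 2. (Flattening ranks never certify an upper bound on CP rank; for that we must actually write T with 2 rank-1 terms.)
Upper bound — finding two terms. Write S_k = T[:,:,k] for the frontal slices: S₀ = [[-6, -2, -6], [-18, -6, -18], [6, 2, 6]], S₁ = [[-12, -1, -12], [-18, -3, -18], [-15, 1, -15]], S₂ = [[12, 2, 12], [24, 6, 24], [6, -2, 6]].
If T = a₁ ⊗ b₁ ⊗ c₁ + a₂ ⊗ b₂ ⊗ c₂ then each S_k = c₁[k]·a₁b₁ᵀ + c₂[k]·a₂b₂ᵀ. S₀ and S₁ are linearly independent, so a₁b₁ᵀ and a₂b₂ᵀ must span the same plane of matrices: they are the rank-1 matrices of the form x·S₀ + y·S₁.
The 2×2 minor of x·S₀ + y·S₁ on rows {0,1}, columns {0,1} is 36·xy + 18·y² = 18·(y)(2·x + y), vanishing at (x:y) = (1:0) and (1:-2).
M₁ = S₀ = [[-6, -2, -6], [-18, -6, -18], [6, 2, 6]] = (-2)·[1, 3, -1][3, 1, 3]ᵀ and M₂ = S₀ − 2·S₁ = [[18, 0, 18], [18, 0, 18], [36, 0, 36]] = 18·[1, 1, 2][1, 0, 1]ᵀ, so take a₁ = [1, 3, -1], b₁ = [3, 1, 3], a₂ = [1, 1, 2], b₂ = [1, 0, 1].
Each slice is an integer combination of E₁ = a₁b₁ᵀ and E₂ = a₂b₂ᵀ: S₀ = −2·E₁, S₁ = −E₁ − 9·E₂, S₂ = 2·E₁ + 6·E₂; reading off coefficients, c₁ = [-2, -1, 2] and c₂ = [0, -9, 6].
Hence T = [1, 3, -1] ⊗ [3, 1, 3] ⊗ [-2, -1, 2] + [1, 1, 2] ⊗ [1, 0, 1] ⊗ [0, -9, 6], so rank(T) ≤ 2.
These bounds meet, so rank(T) = 2.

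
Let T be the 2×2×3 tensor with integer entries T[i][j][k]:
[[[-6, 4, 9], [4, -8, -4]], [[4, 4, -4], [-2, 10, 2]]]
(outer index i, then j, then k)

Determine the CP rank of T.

Lower bound: the mode-3 unfolding of T (rows indexed by k, columns by (i,j) = (0,0), (0,1), (1,0), (1,1)) is [[-6, 4, 4, -2], [4, -8, 4, 10], [9, -4, -4, 2]].
There the 3×3 minor on rows k ∈ {0, 1, 2}, columns (i,j) ∈ {(0,0), (0,1), (1,0)} is det [[-6, 4, 4], [4, -8, 4], [9, -4, -4]] = 144 ≠ 0, so this unfolding has rank ≥ 3; CP rank is at least every unfolding rank, so rank(T) ≥ 3. (Flattening ranks never certify an upper bound on CP rank; for that we must actually write T with 3 rank-1 terms.)
Upper bound: T is a sum of 3 rank-1 terms, T = [1, -2] ⊗ [1, 1] ⊗ [0, -4, 0] + [1, 0] ⊗ [1, 0] ⊗ [2, 0, 1] + [2, -1] ⊗ [2, -1] ⊗ [-2, 2, 2] (one valid choice — decompositions are not unique — normalised so each a, b is primitive with positive first nonzero entry; check it by expanding all entries), so rank(T) ≤ 3.
These bounds meet, so rank(T) = 3.

3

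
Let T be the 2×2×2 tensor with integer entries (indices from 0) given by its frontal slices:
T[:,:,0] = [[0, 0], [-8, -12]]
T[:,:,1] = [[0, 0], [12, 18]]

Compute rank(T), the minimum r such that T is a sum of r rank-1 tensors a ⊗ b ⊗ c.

1

Lower bound: T ≠ 0 (e.g. T[1,0,0] = -8), so rank(T) ≥ 1.
Upper bound: if T = a ⊗ b ⊗ c then every fibre of T is a multiple of the corresponding factor, so read the factors off the fibres through the nonzero entry T[1,0,0] = -8.
The mode-1 fibre T[:,0,0] = [0, -8] gives a = [0, 1] (primitive direction); the mode-2 fibre T[1,:,0] = [-8, -12] gives b = [2, 3]; then c[k] = T[1,0,k] / (a[1]·b[0]) = [-8, 12] / 2 = [-4, 6].
Expanding [0, 1] ⊗ [2, 3] ⊗ [-4, 6] reproduces all 8 entries of T, so T = [0, 1] ⊗ [2, 3] ⊗ [-4, 6] and rank(T) ≤ 1.
These bounds meet, so rank(T) = 1.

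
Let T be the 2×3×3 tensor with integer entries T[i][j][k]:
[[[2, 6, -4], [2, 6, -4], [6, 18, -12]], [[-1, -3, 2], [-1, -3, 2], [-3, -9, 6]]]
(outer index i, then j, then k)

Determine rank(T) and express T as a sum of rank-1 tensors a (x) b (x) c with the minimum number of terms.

Lower bound: T ≠ 0 (e.g. T[0,0,0] = 2), so rank(T) ≥ 1.
Upper bound: if T = a (x) b (x) c then every fibre of T is a multiple of the corresponding factor, so read the factors off the fibres through the nonzero entry T[0,0,0] = 2.
The mode-1 fibre T[:,0,0] = [2, -1] gives a = (2, -1) (primitive direction); the mode-2 fibre T[0,:,0] = [2, 2, 6] gives b = (1, 1, 3); then c[k] = T[0,0,k] / (a[0]·b[0]) = [2, 6, -4] / 2 = (1, 3, -2).
Expanding (2, -1) (x) (1, 1, 3) (x) (1, 3, -2) reproduces all 18 entries of T, so T = (2, -1) (x) (1, 1, 3) (x) (1, 3, -2) and rank(T) ≤ 1.
These bounds meet, so rank(T) = 1.

rank(T) = 1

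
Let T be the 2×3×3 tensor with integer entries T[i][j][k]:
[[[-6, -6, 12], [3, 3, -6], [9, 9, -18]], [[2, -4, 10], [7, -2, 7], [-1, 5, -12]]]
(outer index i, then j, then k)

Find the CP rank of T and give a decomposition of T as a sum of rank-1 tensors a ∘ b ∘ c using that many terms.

rank(T) = 2

Lower bound: the mode-3 unfolding of T (rows indexed by k, columns by (i,j) = (0,0), (0,1), (0,2), (1,0), (1,1), (1,2)) is [[-6, 3, 9, 2, 7, -1], [-6, 3, 9, -4, -2, 5], [12, -6, -18, 10, 7, -12]].
There the 2×2 minor on rows k ∈ {0, 1}, columns (i,j) ∈ {(0,0), (1,0)} is det [[-6, 2], [-6, -4]] = 36 ≠ 0, so this unfolding has rank ≥ 2; CP rank is at least every unfolding rank, so rank(T) ≥ 2. (Flattening ranks never certify an upper bound on CP rank; for that we must actually write T with 2 rank-1 terms.)
Upper bound — finding two terms. Write S_k = T[:,:,k] for the frontal slices: S₀ = [[-6, 3, 9], [2, 7, -1]], S₁ = [[-6, 3, 9], [-4, -2, 5]], S₂ = [[12, -6, -18], [10, 7, -12]].
If T = a₁ ∘ b₁ ∘ c₁ + a₂ ∘ b₂ ∘ c₂ then each S_k = c₁[k]·a₁b₁ᵀ + c₂[k]·a₂b₂ᵀ. S₀ and S₁ are linearly independent, so a₁b₁ᵀ and a₂b₂ᵀ must span the same plane of matrices: they are the rank-1 matrices of the form x·S₀ + y·S₁.
The 2×2 minor of x·S₀ + y·S₁ on rows {0,1}, columns {0,1} is −48·x² − 24·xy + 24·y² = (-24)·(2·x − y)(x + y), vanishing at (x:y) = (1:2) and (1:-1).
M₁ = S₀ + 2·S₁ = [[-18, 9, 27], [-6, 3, 9]] = (-3)·[3, 1][2, -1, -3]ᵀ and M₂ = S₀ − S₁ = [[0, 0, 0], [6, 9, -6]] = 3·[0, 1][2, 3, -2]ᵀ, so take a₁ = [3, 1], b₁ = [2, -1, -3], a₂ = [0, 1], b₂ = [2, 3, -2].
Each slice is an integer combination of E₁ = a₁b₁ᵀ and E₂ = a₂b₂ᵀ: S₀ = −E₁ + 2·E₂, S₁ = −E₁ − E₂, S₂ = 2·E₁ + 3·E₂; reading off coefficients, c₁ = [-1, -1, 2] and c₂ = [2, -1, 3].
Hence T = [3, 1] ∘ [2, -1, -3] ∘ [-1, -1, 2] + [0, 1] ∘ [2, 3, -2] ∘ [2, -1, 3], so rank(T) ≤ 2.
These bounds meet, so rank(T) = 2.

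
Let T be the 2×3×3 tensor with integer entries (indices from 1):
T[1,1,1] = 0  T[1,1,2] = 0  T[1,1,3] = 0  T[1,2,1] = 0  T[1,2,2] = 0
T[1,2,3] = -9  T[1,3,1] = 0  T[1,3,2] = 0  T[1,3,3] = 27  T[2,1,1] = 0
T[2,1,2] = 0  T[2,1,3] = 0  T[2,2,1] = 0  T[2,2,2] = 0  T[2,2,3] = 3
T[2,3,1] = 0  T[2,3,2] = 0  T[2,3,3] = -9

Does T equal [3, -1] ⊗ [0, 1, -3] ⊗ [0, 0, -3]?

Yes

Reconstruct entrywise from the claimed factors. For example, T[1,2,3] = -9 and Σₗ aₗ[1]bₗ[2]cₗ[3] = (3)·(1)·(-3) = -9; checking all 18 entries, every one matches. The claim holds.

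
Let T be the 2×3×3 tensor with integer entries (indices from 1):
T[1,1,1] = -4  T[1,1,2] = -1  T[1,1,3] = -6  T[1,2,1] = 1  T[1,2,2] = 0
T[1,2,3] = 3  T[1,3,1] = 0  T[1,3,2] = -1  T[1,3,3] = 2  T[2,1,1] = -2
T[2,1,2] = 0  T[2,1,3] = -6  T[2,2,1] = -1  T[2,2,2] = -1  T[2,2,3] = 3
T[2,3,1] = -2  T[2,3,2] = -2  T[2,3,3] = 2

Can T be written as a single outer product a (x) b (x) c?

No

The mode-2 unfolding of T (rows indexed by j, columns by (i,k) = (1,1), (1,2), (1,3), (2,1), (2,2), (2,3)) is [[-4, -1, -6, -2, 0, -6], [1, 0, 3, -1, -1, 3], [0, -1, 2, -2, -2, 2]].
There the 3×3 minor on rows j ∈ {1, 2, 3}, columns (i,k) ∈ {(1,1), (1,2), (1,3)} is det [[-4, -1, -6], [1, 0, 3], [0, -1, 2]] = -4 ≠ 0, so this unfolding has rank ≥ 3; CP rank is at least every unfolding rank, so rank(T) ≥ 3.
In particular rank(T) ≥ 3 > 1, so T is not rank-1.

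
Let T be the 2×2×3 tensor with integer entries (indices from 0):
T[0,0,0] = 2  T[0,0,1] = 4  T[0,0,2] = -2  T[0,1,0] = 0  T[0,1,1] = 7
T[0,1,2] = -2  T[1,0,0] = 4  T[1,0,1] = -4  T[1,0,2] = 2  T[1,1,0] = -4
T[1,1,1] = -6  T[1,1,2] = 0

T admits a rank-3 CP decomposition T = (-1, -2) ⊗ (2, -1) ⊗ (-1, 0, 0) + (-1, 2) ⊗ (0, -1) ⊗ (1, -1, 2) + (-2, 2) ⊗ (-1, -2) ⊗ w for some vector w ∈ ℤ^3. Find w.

w = (0, 2, -1)

Subtract the known terms from T to get the rank-1 residual R = (-2, 2) ⊗ (-1, -2) ⊗ w, so R[i,j,k] = a[i]·b[j]·w[k]. Pick indices with nonzero a[0]·b[0] = (-2)·(-1) = 2. Only the fibre through (0,0,·) is needed: R[0,0,:] = T[0,0,:] − Σₗ aₗ[0]bₗ[0]cₗ = [2, 4, -2] − (-1)·(2)·(-1, 0, 0) − (-1)·(0)·(1, -1, 2) = [0, 4, -2]. Then w[k] = R[0,0,k] / 2 for each k, giving w = [0, 4, -2] / 2 = (0, 2, -1).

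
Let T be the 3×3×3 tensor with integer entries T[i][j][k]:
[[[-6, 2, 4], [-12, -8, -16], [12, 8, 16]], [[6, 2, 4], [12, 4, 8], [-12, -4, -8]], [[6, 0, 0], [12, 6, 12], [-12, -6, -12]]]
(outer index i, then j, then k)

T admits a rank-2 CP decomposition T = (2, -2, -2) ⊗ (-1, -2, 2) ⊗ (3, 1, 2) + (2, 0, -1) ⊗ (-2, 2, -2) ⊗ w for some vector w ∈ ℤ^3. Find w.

w = (0, -1, -2)

Subtract the known terms from T to get the rank-1 residual R = (2, 0, -1) ⊗ (-2, 2, -2) ⊗ w, so R[i,j,k] = a[i]·b[j]·w[k]. Pick indices with nonzero a[0]·b[0] = (2)·(-2) = -4. Only the fibre through (0,0,·) is needed: R[0,0,:] = T[0,0,:] − Σₗ aₗ[0]bₗ[0]cₗ = [-6, 2, 4] − (2)·(-1)·(3, 1, 2) = [0, 4, 8]. Then w[k] = R[0,0,k] / -4 for each k, giving w = [0, 4, 8] / -4 = (0, -1, -2).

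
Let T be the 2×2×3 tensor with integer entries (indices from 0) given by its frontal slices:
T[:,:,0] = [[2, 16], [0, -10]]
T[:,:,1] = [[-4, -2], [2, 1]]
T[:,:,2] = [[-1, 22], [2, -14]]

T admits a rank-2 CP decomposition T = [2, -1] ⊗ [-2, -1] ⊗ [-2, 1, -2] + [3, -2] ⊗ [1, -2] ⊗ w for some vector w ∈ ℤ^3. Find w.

w = [-2, 0, -3]

Subtract the known terms from T to get the rank-1 residual R = [3, -2] ⊗ [1, -2] ⊗ w, so R[i,j,k] = a[i]·b[j]·w[k]. Pick indices with nonzero a[0]·b[0] = (3)·(1) = 3. Only the fibre through (0,0,·) is needed: R[0,0,:] = T[0,0,:] − Σₗ aₗ[0]bₗ[0]cₗ = [2, -4, -1] − (2)·(-2)·[-2, 1, -2] = [-6, 0, -9]. Then w[k] = R[0,0,k] / 3 for each k, giving w = [-6, 0, -9] / 3 = [-2, 0, -3].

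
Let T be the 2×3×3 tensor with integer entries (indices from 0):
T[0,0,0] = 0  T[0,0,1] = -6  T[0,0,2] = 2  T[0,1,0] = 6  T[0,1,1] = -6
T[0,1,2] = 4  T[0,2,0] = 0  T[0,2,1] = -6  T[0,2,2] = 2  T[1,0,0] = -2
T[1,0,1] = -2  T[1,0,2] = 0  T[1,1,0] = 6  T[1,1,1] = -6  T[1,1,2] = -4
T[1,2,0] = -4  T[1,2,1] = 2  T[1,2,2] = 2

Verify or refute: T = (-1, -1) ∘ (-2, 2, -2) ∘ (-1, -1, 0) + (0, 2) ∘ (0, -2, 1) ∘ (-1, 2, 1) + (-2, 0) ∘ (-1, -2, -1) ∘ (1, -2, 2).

Reconstruct entry (0,0,2) from the claimed factors: Σₗ aₗ[0]bₗ[0]cₗ[2] = (-1)·(-2)·(0) + (0)·(0)·(1) + (-2)·(-1)·(2) = 4, but T[0,0,2] = 2. The claim is false.

No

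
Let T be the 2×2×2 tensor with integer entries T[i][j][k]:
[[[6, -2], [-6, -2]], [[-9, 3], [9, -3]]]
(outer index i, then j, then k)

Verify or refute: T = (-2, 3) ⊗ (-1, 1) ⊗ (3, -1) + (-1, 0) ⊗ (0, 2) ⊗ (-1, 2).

Reconstruct entry (0,1,0) from the claimed factors: Σₗ aₗ[0]bₗ[1]cₗ[0] = (-2)·(1)·(3) + (-1)·(2)·(-1) = -4, but T[0,1,0] = -6. The claim is false.

No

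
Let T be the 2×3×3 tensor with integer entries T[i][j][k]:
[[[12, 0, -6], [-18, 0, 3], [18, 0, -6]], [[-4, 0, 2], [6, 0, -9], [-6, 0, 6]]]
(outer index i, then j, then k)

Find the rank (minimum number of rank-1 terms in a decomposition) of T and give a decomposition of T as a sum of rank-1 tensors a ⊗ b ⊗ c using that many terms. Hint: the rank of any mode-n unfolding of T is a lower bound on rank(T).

rank(T) = 2

Lower bound: the mode-3 unfolding of T (rows indexed by k, columns by (i,j) = (0,0), (0,1), (0,2), (1,0), (1,1), (1,2)) is [[12, -18, 18, -4, 6, -6], [0, 0, 0, 0, 0, 0], [-6, 3, -6, 2, -9, 6]].
There the 2×2 minor on rows k ∈ {0, 2}, columns (i,j) ∈ {(0,0), (0,1)} is det [[12, -18], [-6, 3]] = -72 ≠ 0, so this unfolding has rank ≥ 2; CP rank is at least every unfolding rank, so rank(T) ≥ 2. (Unfolding ranks only ever bound the CP rank from below — rank(T) can be strictly larger than all of them — so the matching upper bound has to come from an explicit 2-term decomposition.)
Upper bound — finding two terms. Write S_k = T[:,:,k] for the frontal slices: S₀ = [[12, -18, 18], [-4, 6, -6]], S₁ = [[0, 0, 0], [0, 0, 0]], S₂ = [[-6, 3, -6], [2, -9, 6]].
If T = a₁ ⊗ b₁ ⊗ c₁ + a₂ ⊗ b₂ ⊗ c₂ then each S_k = c₁[k]·a₁b₁ᵀ + c₂[k]·a₂b₂ᵀ. S₀ and S₂ are linearly independent, so a₁b₁ᵀ and a₂b₂ᵀ must span the same plane of matrices: they are the rank-1 matrices of the form x·S₀ + y·S₂.
The 2×2 minor of x·S₀ + y·S₂ on rows {0,1}, columns {0,1} is −96·xy + 48·y² = (-48)·(2·x − y)(y), vanishing at (x:y) = (1:2) and (1:0).
M₁ = S₀ + 2·S₂ = [[0, -12, 6], [0, -12, 6]] = (-6)·[1, 1][0, 2, -1]ᵀ and M₂ = S₀ = [[12, -18, 18], [-4, 6, -6]] = 2·[3, -1][2, -3, 3]ᵀ, so take a₁ = [1, 1], b₁ = [0, 2, -1], a₂ = [3, -1], b₂ = [2, -3, 3].
Each slice is an integer combination of E₁ = a₁b₁ᵀ and E₂ = a₂b₂ᵀ: S₀ = 2·E₂, S₁ = 0, S₂ = −3·E₁ − E₂; reading off coefficients, c₁ = [0, 0, -3] and c₂ = [2, 0, -1].
Hence T = [1, 1] ⊗ [0, 2, -1] ⊗ [0, 0, -3] + [3, -1] ⊗ [2, -3, 3] ⊗ [2, 0, -1], so rank(T) ≤ 2.
These bounds meet, so rank(T) = 2.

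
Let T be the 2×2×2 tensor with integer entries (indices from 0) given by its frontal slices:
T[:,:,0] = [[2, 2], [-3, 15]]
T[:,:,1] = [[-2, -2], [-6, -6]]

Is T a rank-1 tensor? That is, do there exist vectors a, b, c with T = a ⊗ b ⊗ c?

The mode-3 unfolding of T (rows indexed by k, columns by (i,j) = (0,0), (0,1), (1,0), (1,1)) is [[2, 2, -3, 15], [-2, -2, -6, -6]].
There the 2×2 minor on rows k ∈ {0, 1}, columns (i,j) ∈ {(0,0), (1,0)} is det [[2, -3], [-2, -6]] = -18 ≠ 0, so this unfolding has rank ≥ 2; CP rank is at least every unfolding rank, so rank(T) ≥ 2.
In particular rank(T) ≥ 2 > 1, so T is not rank-1.

No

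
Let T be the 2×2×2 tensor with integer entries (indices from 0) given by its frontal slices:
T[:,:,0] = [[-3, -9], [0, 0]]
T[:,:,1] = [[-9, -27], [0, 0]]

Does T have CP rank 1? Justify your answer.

Yes

If T = a (x) b (x) c then every fibre of T is a multiple of the corresponding factor, so read the factors off the fibres through the nonzero entry T[0,0,0] = -3.
The mode-1 fibre T[:,0,0] = [-3, 0] gives a = [1, 0] (primitive direction); the mode-2 fibre T[0,:,0] = [-3, -9] gives b = [1, 3]; then c[k] = T[0,0,k] / (a[0]·b[0]) = [-3, -9] / 1 = [-3, -9].
Expanding [1, 0] (x) [1, 3] (x) [-3, -9] reproduces all 8 entries of T, so T = [1, 0] (x) [1, 3] (x) [-3, -9] and rank(T) ≤ 1.
Equivalently every frontal slice T[:,:,k] is c[k] times the rank-1 matrix [1, 0] (x) [1, 3]. So T has rank 1 (it is nonzero).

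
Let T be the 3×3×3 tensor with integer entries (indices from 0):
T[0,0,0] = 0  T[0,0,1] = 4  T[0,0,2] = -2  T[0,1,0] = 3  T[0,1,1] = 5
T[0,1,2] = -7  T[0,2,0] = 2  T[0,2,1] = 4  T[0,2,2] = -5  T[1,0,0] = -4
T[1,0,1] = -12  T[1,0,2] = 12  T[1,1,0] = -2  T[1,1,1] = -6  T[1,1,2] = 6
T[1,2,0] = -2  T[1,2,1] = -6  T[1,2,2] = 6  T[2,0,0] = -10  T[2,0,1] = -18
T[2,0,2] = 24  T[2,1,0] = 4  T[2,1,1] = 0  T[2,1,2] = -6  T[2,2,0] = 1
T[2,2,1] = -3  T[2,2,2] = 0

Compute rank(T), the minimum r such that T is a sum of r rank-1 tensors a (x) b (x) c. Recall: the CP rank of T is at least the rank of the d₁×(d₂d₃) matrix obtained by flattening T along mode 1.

Lower bound: the mode-3 unfolding of T (rows indexed by k, columns by (i,j) = (0,0), (0,1), (0,2), (1,0), (1,1), (1,2), (2,0), (2,1), (2,2)) is [[0, 3, 2, -4, -2, -2, -10, 4, 1], [4, 5, 4, -12, -6, -6, -18, 0, -3], [-2, -7, -5, 12, 6, 6, 24, -6, 0]].
There the 2×2 minor on rows k ∈ {0, 1}, columns (i,j) ∈ {(0,0), (0,1)} is det [[0, 3], [4, 5]] = -12 ≠ 0, so this unfolding has rank ≥ 2; CP rank is at least every unfolding rank, so rank(T) ≥ 2. (Flattening ranks never certify an upper bound on CP rank; for that we must actually write T with 2 rank-1 terms.)
Upper bound — finding two terms. Write S_k = T[:,:,k] for the frontal slices: S₀ = [[0, 3, 2], [-4, -2, -2], [-10, 4, 1]], S₁ = [[4, 5, 4], [-12, -6, -6], [-18, 0, -3]], S₂ = [[-2, -7, -5], [12, 6, 6], [24, -6, 0]].
If T = a₁ (x) b₁ (x) c₁ + a₂ (x) b₂ (x) c₂ then each S_k = c₁[k]·a₁b₁ᵀ + c₂[k]·a₂b₂ᵀ. S₀ and S₁ are linearly independent, so a₁b₁ᵀ and a₂b₂ᵀ must span the same plane of matrices: they are the rank-1 matrices of the form x·S₀ + y·S₁.
The 2×2 minor of x·S₀ + y·S₁ on rows {0,1}, columns {0,1} is 12·x² + 48·xy + 36·y² = 12·(x + 3·y)(x + y), vanishing at (x:y) = (3:-1) and (1:-1).
M₁ = 3·S₀ − S₁ = [[-4, 4, 2], [0, 0, 0], [-12, 12, 6]] = (-2)·[1, 0, 3][2, -2, -1]ᵀ and M₂ = S₀ − S₁ = [[-4, -2, -2], [8, 4, 4], [8, 4, 4]] = (-2)·[1, -2, -2][2, 1, 1]ᵀ, so take a₁ = [1, 0, 3], b₁ = [2, -2, -1], a₂ = [1, -2, -2], b₂ = [2, 1, 1].
Each slice is an integer combination of E₁ = a₁b₁ᵀ and E₂ = a₂b₂ᵀ: S₀ = −E₁ + E₂, S₁ = −E₁ + 3·E₂, S₂ = 2·E₁ − 3·E₂; reading off coefficients, c₁ = [-1, -1, 2] and c₂ = [1, 3, -3].
Hence T = [1, 0, 3] (x) [2, -2, -1] (x) [-1, -1, 2] + [1, -2, -2] (x) [2, 1, 1] (x) [1, 3, -3], so rank(T) ≤ 2.
These bounds meet, so rank(T) = 2.

2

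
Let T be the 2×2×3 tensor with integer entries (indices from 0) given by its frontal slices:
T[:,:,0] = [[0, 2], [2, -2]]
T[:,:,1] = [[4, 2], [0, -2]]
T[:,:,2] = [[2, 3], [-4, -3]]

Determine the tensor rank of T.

3

Lower bound: the mode-3 unfolding of T (rows indexed by k, columns by (i,j) = (0,0), (0,1), (1,0), (1,1)) is [[0, 2, 2, -2], [4, 2, 0, -2], [2, 3, -4, -3]].
There the 3×3 minor on rows k ∈ {0, 1, 2}, columns (i,j) ∈ {(0,0), (0,1), (1,0)} is det [[0, 2, 2], [4, 2, 0], [2, 3, -4]] = 48 ≠ 0, so this unfolding has rank ≥ 3; CP rank is at least every unfolding rank, so rank(T) ≥ 3. (This is only a lower bound: in general the CP rank may exceed every unfolding rank, so we still need to exhibit 3 rank-1 terms summing to T.)
Upper bound: T is a sum of 3 rank-1 terms, T = [0, 1] ∘ [1, 0] ∘ [2, 4, -2] + [1, -1] ∘ [0, 1] ∘ [2, 4, 4] + [1, -1] ∘ [2, -1] ∘ [0, 2, 1] (written with every a and b primitive with positive leading entry and the scale carried by c; CP decompositions are not unique, and this one is verified by expanding entrywise), so rank(T) ≤ 3.
These bounds meet, so rank(T) = 3.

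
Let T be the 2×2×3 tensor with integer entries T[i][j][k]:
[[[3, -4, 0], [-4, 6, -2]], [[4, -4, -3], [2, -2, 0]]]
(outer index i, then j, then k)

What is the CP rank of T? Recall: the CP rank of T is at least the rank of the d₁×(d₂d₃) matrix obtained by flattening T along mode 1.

Lower bound: in the mode-3 unfolding of T (rows indexed by k, columns by (i,j)) the 3×3 minor on rows k ∈ {0, 1, 2}, columns (i,j) ∈ {(0,0), (0,1), (1,0)} is det [[3, -4, 4], [-4, 6, -4], [0, -2, -3]] = 2 ≠ 0, so that unfolding has rank ≥ 3 and hence rank(T) ≥ 3 (CP rank is at least every unfolding rank, though it can be larger).
Upper bound: T is a sum of 3 rank-1 terms, T = [0, 1] (x) [1, 2] (x) [2, -2, -1] + [1, 0] (x) [1, -2] (x) [1, -2, 2] + [1, 1] (x) [1, -1] (x) [2, -2, -2] (written with every a and b primitive with positive leading entry and the scale carried by c; CP decompositions are not unique, and this one is verified by expanding entrywise), so rank(T) ≤ 3.
These bounds meet, so rank(T) = 3.

3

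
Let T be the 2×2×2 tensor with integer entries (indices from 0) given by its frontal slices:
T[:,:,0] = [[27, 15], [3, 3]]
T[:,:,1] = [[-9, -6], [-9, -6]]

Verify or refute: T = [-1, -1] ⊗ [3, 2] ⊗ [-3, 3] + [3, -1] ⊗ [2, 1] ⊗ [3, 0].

Reconstruct entrywise from the claimed factors. For example, T[1,1,1] = -6 and Σₗ aₗ[1]bₗ[1]cₗ[1] = (-1)·(2)·(3) + (-1)·(1)·(0) = -6; checking all 8 entries, every one matches. The claim holds.

Yes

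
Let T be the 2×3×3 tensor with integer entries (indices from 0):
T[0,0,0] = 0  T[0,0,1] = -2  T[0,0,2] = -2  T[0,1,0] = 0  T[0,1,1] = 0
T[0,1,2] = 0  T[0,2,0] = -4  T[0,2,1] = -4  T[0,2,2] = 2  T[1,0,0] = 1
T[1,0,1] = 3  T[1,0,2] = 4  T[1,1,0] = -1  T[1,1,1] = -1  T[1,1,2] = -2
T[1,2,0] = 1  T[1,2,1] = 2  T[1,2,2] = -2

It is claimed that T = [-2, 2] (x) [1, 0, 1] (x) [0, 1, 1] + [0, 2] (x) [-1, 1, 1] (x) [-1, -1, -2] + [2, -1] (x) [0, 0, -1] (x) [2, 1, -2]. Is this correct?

Reconstruct entry (1,0,0) from the claimed factors: Σₗ aₗ[1]bₗ[0]cₗ[0] = (2)·(1)·(0) + (2)·(-1)·(-1) + (-1)·(0)·(2) = 2, but T[1,0,0] = 1. The claim is false.

No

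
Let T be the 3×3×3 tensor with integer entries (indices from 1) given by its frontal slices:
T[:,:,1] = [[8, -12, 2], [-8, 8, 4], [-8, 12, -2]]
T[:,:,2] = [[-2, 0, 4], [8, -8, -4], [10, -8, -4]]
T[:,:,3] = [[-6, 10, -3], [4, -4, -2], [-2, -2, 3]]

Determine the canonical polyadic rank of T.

Lower bound: in the mode-2 unfolding of T (rows indexed by j, columns by (i,k)) the 3×3 minor on rows j ∈ {1, 2, 3}, columns (i,k) ∈ {(1,1), (1,2), (3,2)} is det [[8, -2, 10], [-12, 0, -8], [2, 4, -4]] = -96 ≠ 0, so that unfolding has rank ≥ 3 and hence rank(T) ≥ 3 (CP rank is at least every unfolding rank, though it can be larger).
Upper bound: T is a sum of 3 rank-1 terms, T = (0, 0, 1) ⊗ (1, -1, 0) ⊗ (0, 8, -8) + (1, -2, -1) ⊗ (2, -2, -1) ⊗ (2, -2, -1) + (1, 0, -1) ⊗ (1, -2, 1) ⊗ (4, 2, -4) (written with every a and b primitive with positive leading entry and the scale carried by c; CP decompositions are not unique, and this one is verified by expanding entrywise), so rank(T) ≤ 3.
These bounds meet, so rank(T) = 3.

3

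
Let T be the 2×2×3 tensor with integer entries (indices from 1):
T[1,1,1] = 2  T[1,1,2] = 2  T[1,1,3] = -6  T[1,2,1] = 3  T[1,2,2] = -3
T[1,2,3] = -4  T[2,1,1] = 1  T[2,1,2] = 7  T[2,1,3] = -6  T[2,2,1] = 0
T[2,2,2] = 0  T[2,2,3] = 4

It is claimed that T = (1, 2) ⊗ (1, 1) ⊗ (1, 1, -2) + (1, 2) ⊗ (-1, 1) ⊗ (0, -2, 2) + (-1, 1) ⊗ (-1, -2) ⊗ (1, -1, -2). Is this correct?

Reconstruct entrywise from the claimed factors. For example, T[1,1,1] = 2 and Σₗ aₗ[1]bₗ[1]cₗ[1] = (1)·(1)·(1) + (1)·(-1)·(0) + (-1)·(-1)·(1) = 2; checking all 12 entries, every one matches. The claim holds.

Yes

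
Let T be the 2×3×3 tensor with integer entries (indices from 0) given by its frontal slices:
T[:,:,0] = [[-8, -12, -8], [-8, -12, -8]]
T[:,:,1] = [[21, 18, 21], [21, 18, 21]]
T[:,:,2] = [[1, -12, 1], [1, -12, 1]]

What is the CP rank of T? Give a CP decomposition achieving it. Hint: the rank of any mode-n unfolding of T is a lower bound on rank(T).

rank(T) = 2

Lower bound: in the mode-3 unfolding of T (rows indexed by k, columns by (i,j)) the 2×2 minor on rows k ∈ {0, 1}, columns (i,j) ∈ {(0,0), (0,1)} is det [[-8, -12], [21, 18]] = 108 ≠ 0, so that unfolding has rank ≥ 2 and hence rank(T) ≥ 2 (CP rank is at least every unfolding rank, though it can be larger).
Upper bound: T[i,:,:] = a[i]·M for every slice, with a = [1, 1] and M = [[-8, 21, 1], [-12, 18, -12], [-8, 21, 1]] (rows j, columns k).
The rows of M satisfy (row 0) = (row 2), so splitting by rows, M = [0, 1, 0][-12, 18, -12]ᵀ + [1, 0, 1][-8, 21, 1]ᵀ.
Hence T = [1, 1] (x) [0, 1, 0] (x) [-12, 18, -12] + [1, 1] (x) [1, 0, 1] (x) [-8, 21, 1], so rank(T) ≤ 2.
These bounds meet, so rank(T) = 2.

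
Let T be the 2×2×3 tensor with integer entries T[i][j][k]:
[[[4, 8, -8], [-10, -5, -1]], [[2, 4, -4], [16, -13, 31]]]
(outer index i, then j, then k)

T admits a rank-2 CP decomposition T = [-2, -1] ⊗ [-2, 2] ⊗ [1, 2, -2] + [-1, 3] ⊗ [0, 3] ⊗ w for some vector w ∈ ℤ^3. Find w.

Subtract the known terms from T to get the rank-1 residual R = [-1, 3] ⊗ [0, 3] ⊗ w, so R[i,j,k] = a[i]·b[j]·w[k]. Pick indices with nonzero a[0]·b[1] = (-1)·(3) = -3. Only the fibre through (0,1,·) is needed: R[0,1,:] = T[0,1,:] − Σₗ aₗ[0]bₗ[1]cₗ = [-10, -5, -1] − (-2)·(2)·[1, 2, -2] = [-6, 3, -9]. Then w[k] = R[0,1,k] / -3 for each k, giving w = [-6, 3, -9] / -3 = [2, -1, 3].

w = [2, -1, 3]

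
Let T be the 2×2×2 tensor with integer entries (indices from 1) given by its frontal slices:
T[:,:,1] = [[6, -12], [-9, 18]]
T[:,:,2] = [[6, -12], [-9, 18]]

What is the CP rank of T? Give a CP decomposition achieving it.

Lower bound: T ≠ 0 (e.g. T[1,1,1] = 6), so rank(T) ≥ 1.
Upper bound: if T = a ∘ b ∘ c then every fibre of T is a multiple of the corresponding factor, so read the factors off the fibres through the nonzero entry T[1,1,1] = 6.
The mode-1 fibre T[:,1,1] = [6, -9] gives a = [2, -3] (primitive direction); the mode-2 fibre T[1,:,1] = [6, -12] gives b = [1, -2]; then c[k] = T[1,1,k] / (a[1]·b[1]) = [6, 6] / 2 = [3, 3].
Expanding [2, -3] ∘ [1, -2] ∘ [3, 3] reproduces all 8 entries of T, so T = [2, -3] ∘ [1, -2] ∘ [3, 3] and rank(T) ≤ 1.
These bounds meet, so rank(T) = 1.
Check entry T[1,1,1] = 6: (2)·(1)·(3) = 6.

rank(T) = 1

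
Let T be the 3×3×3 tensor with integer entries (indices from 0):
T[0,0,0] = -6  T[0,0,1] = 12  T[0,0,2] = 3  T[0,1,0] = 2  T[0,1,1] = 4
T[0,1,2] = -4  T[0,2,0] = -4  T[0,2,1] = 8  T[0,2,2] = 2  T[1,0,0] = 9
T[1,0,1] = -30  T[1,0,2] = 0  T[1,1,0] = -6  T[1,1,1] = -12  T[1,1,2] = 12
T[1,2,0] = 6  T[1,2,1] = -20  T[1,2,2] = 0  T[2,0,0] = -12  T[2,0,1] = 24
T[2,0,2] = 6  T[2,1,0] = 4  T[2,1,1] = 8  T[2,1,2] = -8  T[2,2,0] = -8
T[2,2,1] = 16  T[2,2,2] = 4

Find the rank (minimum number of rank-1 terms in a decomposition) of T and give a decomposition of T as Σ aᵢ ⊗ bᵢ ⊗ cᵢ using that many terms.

Lower bound: the mode-2 unfolding of T (rows indexed by j, columns by (i,k) = (0,0), (0,1), (0,2), (1,0), (1,1), (1,2), (2,0), (2,1), (2,2)) is [[-6, 12, 3, 9, -30, 0, -12, 24, 6], [2, 4, -4, -6, -12, 12, 4, 8, -8], [-4, 8, 2, 6, -20, 0, -8, 16, 4]].
There the 2×2 minor on rows j ∈ {0, 1}, columns (i,k) ∈ {(0,0), (0,1)} is det [[-6, 12], [2, 4]] = -48 ≠ 0, so this unfolding has rank ≥ 2; CP rank is at least every unfolding rank, so rank(T) ≥ 2. (Unfolding ranks only ever bound the CP rank from below — rank(T) can be strictly larger than all of them — so the matching upper bound has to come from an explicit 2-term decomposition.)
Upper bound — finding two terms. Write S_k = T[:,:,k] for the frontal slices: S₀ = [[-6, 2, -4], [9, -6, 6], [-12, 4, -8]], S₁ = [[12, 4, 8], [-30, -12, -20], [24, 8, 16]], S₂ = [[3, -4, 2], [0, 12, 0], [6, -8, 4]].
If T = a₁ ⊗ b₁ ⊗ c₁ + a₂ ⊗ b₂ ⊗ c₂ then each S_k = c₁[k]·a₁b₁ᵀ + c₂[k]·a₂b₂ᵀ. S₀ and S₁ are linearly independent, so a₁b₁ᵀ and a₂b₂ᵀ must span the same plane of matrices: they are the rank-1 matrices of the form x·S₀ + y·S₁.
The 2×2 minor of x·S₀ + y·S₁ on rows {0,1}, columns {0,1} is 18·x² + 24·xy − 24·y² = 6·(3·x − 2·y)(x + 2·y), vanishing at (x:y) = (2:3) and (2:-1).
M₁ = 2·S₀ + 3·S₁ = [[24, 16, 16], [-72, -48, -48], [48, 32, 32]] = 8·[1, -3, 2][3, 2, 2]ᵀ and M₂ = 2·S₀ − S₁ = [[-24, 0, -16], [48, 0, 32], [-48, 0, -32]] = (-8)·[1, -2, 2][3, 0, 2]ᵀ, so take a₁ = [1, -3, 2], b₁ = [3, 2, 2], a₂ = [1, -2, 2], b₂ = [3, 0, 2].
Each slice is an integer combination of E₁ = a₁b₁ᵀ and E₂ = a₂b₂ᵀ: S₀ = E₁ − 3·E₂, S₁ = 2·E₁ + 2·E₂, S₂ = −2·E₁ + 3·E₂; reading off coefficients, c₁ = [1, 2, -2] and c₂ = [-3, 2, 3].
Hence T = [1, -3, 2] ⊗ [3, 2, 2] ⊗ [1, 2, -2] + [1, -2, 2] ⊗ [3, 0, 2] ⊗ [-3, 2, 3], so rank(T) ≤ 2.
These bounds meet, so rank(T) = 2.

rank(T) = 2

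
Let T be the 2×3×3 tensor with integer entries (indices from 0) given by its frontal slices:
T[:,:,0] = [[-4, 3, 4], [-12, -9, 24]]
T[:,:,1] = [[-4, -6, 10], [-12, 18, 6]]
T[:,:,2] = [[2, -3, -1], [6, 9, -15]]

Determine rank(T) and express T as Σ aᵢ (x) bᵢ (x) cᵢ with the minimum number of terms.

Lower bound: the mode-1 unfolding of T (rows indexed by i, columns by (j,k) = (0,0), (0,1), (0,2), (1,0), (1,1), (1,2), (2,0), (2,1), (2,2)) is [[-4, -4, 2, 3, -6, -3, 4, 10, -1], [-12, -12, 6, -9, 18, 9, 24, 6, -15]].
There the 2×2 minor on rows i ∈ {0, 1}, columns (j,k) ∈ {(0,0), (1,0)} is det [[-4, 3], [-12, -9]] = 72 ≠ 0, so this unfolding has rank ≥ 2; CP rank is at least every unfolding rank, so rank(T) ≥ 2. (This is only a lower bound: in general the CP rank may exceed every unfolding rank, so we still need to exhibit 2 rank-1 terms summing to T.)
Upper bound — finding two terms. Write S_k = T[:,:,k] for the frontal slices: S₀ = [[-4, 3, 4], [-12, -9, 24]], S₁ = [[-4, -6, 10], [-12, 18, 6]], S₂ = [[2, -3, -1], [6, 9, -15]].
If T = a₁ (x) b₁ (x) c₁ + a₂ (x) b₂ (x) c₂ then each S_k = c₁[k]·a₁b₁ᵀ + c₂[k]·a₂b₂ᵀ. S₀ and S₁ are linearly independent, so a₁b₁ᵀ and a₂b₂ᵀ must span the same plane of matrices: they are the rank-1 matrices of the form x·S₀ + y·S₁.
The 2×2 minor of x·S₀ + y·S₁ on rows {0,1}, columns {0,1} is 72·x² − 72·xy − 144·y² = 72·(x − 2·y)(x + y), vanishing at (x:y) = (2:1) and (1:-1).
M₁ = 2·S₀ + S₁ = [[-12, 0, 18], [-36, 0, 54]] = (-6)·(1, 3)(2, 0, -3)ᵀ and M₂ = S₀ − S₁ = [[0, 9, -6], [0, -27, 18]] = 3·(1, -3)(0, 3, -2)ᵀ, so take a₁ = (1, 3), b₁ = (2, 0, -3), a₂ = (1, -3), b₂ = (0, 3, -2).
Each slice is an integer combination of E₁ = a₁b₁ᵀ and E₂ = a₂b₂ᵀ: S₀ = −2·E₁ + E₂, S₁ = −2·E₁ − 2·E₂, S₂ = E₁ − E₂; reading off coefficients, c₁ = (-2, -2, 1) and c₂ = (1, -2, -1).
Hence T = (1, 3) (x) (2, 0, -3) (x) (-2, -2, 1) + (1, -3) (x) (0, 3, -2) (x) (1, -2, -1), so rank(T) ≤ 2.
These bounds meet, so rank(T) = 2.

rank(T) = 2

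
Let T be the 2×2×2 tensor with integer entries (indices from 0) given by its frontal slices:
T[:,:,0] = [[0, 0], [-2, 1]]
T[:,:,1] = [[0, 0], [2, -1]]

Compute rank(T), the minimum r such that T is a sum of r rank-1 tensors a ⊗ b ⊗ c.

1

Lower bound: T ≠ 0 (e.g. T[1,0,0] = -2), so rank(T) ≥ 1.
Upper bound: the mode-1 fibre T[:,0,0] = [0, -2] gives a = (0, 1) (primitive direction); the mode-2 fibre T[1,:,0] = [-2, 1] gives b = (2, -1); then c[k] = T[1,0,k] / (a[1]·b[0]) = [-2, 2] / 2 = (-1, 1).
Expanding (0, 1) ⊗ (2, -1) ⊗ (-1, 1) reproduces all 8 entries of T, so T = (0, 1) ⊗ (2, -1) ⊗ (-1, 1) and rank(T) ≤ 1.
These bounds meet, so rank(T) = 1.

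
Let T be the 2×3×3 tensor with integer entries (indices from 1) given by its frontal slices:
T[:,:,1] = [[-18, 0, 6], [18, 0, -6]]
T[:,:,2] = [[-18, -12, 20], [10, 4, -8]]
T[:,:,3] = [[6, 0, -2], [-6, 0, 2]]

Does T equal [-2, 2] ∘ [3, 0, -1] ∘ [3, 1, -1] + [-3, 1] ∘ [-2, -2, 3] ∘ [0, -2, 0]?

Reconstruct entrywise from the claimed factors. For example, T[2,2,1] = 0 and Σₗ aₗ[2]bₗ[2]cₗ[1] = (2)·(0)·(3) + (1)·(-2)·(0) = 0; checking all 18 entries, every one matches. The claim holds.

Yes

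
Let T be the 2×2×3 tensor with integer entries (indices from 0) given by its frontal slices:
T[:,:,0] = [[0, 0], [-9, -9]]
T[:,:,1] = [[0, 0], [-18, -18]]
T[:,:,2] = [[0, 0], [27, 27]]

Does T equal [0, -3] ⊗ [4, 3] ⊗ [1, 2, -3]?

No

Reconstruct entry (1,0,0) from the claimed factors: Σₗ aₗ[1]bₗ[0]cₗ[0] = (-3)·(4)·(1) = -12, but T[1,0,0] = -9. The claim is false.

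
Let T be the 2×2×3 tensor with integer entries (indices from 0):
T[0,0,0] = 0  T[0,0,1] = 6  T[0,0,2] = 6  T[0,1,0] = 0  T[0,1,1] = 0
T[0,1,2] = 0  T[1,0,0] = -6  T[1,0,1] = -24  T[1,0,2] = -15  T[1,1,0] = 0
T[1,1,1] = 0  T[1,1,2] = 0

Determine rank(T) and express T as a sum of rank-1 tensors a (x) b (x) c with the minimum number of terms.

rank(T) = 2

Lower bound: the mode-1 unfolding of T (rows indexed by i, columns by (j,k) = (0,0), (0,1), (0,2), (1,0), (1,1), (1,2)) is [[0, 6, 6, 0, 0, 0], [-6, -24, -15, 0, 0, 0]].
There the 2×2 minor on rows i ∈ {0, 1}, columns (j,k) ∈ {(0,0), (0,1)} is det [[0, 6], [-6, -24]] = 36 ≠ 0, so this unfolding has rank ≥ 2; CP rank is at least every unfolding rank, so rank(T) ≥ 2. (Flattening ranks never certify an upper bound on CP rank; for that we must actually write T with 2 rank-1 terms.)
Upper bound — finding two terms. Every mode-2 slice of T is a multiple of one matrix: T[:,j,:] = b[j]·M with b = [1, 0] and M = [[0, 6, 6], [-6, -24, -15]] (rows indexed by i, columns by k). So it suffices to write M as a sum of two rank-1 matrices.
Splitting M by its rows (i = 0, 1), M = [1, 0][0, 6, 6]ᵀ + [0, 1][-6, -24, -15]ᵀ.
Hence T = [1, 0] (x) [1, 0] (x) [0, 6, 6] + [0, 1] (x) [1, 0] (x) [-6, -24, -15], so rank(T) ≤ 2.
These bounds meet, so rank(T) = 2.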